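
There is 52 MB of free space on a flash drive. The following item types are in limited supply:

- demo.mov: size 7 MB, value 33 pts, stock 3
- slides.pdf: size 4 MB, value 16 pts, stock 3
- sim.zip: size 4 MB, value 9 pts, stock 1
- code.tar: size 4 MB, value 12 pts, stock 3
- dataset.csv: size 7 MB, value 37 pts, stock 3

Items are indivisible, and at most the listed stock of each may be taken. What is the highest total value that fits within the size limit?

242 pts

Top feasible selections:
- 3×demo.mov + 2×slides.pdf + 3×dataset.csv: size 50, value 242
- 3×demo.mov + 1×slides.pdf + 1×code.tar + 3×dataset.csv: size 50, value 238
- 2×demo.mov + 3×slides.pdf + 1×code.tar + 3×dataset.csv: size 51, value 237
- 3×demo.mov + 1×slides.pdf + 1×sim.zip + 3×dataset.csv: size 50, value 235
Best: 242 pts.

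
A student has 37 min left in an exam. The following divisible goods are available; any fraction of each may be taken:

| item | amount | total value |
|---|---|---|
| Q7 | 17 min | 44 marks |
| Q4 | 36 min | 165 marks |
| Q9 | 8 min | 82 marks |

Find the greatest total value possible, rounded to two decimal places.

Take in order of value per unit:
- Q9 (82/8 per unit): all 8 → value 82, running total 82.00
- Q4 (165/36 per unit): 29 of 36 → value 29×165/36 = 132.9167, running total 214.92
Total 214.92.

214.92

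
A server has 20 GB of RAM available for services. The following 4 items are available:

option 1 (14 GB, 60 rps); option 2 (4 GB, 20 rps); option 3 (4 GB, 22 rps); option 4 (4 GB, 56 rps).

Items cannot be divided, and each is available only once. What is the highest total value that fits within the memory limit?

116 rps

Check high-value combinations within 20 GB:
- option 1+option 4: memory 14+4=18, value 60+56=116
- option 2+option 3+option 4: memory 4+4+4=12, value 20+22+56=98
- option 1+option 3: memory 14+4=18, value 60+22=82
- option 1+option 2: memory 14+4=18, value 60+20=80
- option 3+option 4: memory 4+4=8, value 22+56=78
Best: 116 rps.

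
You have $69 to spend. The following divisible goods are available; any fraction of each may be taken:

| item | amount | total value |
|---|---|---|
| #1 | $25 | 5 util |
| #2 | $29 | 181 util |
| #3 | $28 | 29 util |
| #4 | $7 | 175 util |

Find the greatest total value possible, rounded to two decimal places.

Take in order of value per unit:
- #4 (175/7 per unit): all 7 → value 175, running total 175.00
- #2 (181/29 per unit): all 29 → value 181, running total 356.00
- #3 (29/28 per unit): all 28 → value 29, running total 385.00
- #1 (5/25 per unit): 5 of 25 → value 5×5/25 = 1.0000, running total 386.00
Total 386.00.

386.00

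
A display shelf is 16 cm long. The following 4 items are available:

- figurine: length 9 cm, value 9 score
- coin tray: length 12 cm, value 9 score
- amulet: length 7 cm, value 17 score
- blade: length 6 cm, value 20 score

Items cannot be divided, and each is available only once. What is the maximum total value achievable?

This is a 0/1 knapsack; check combinations near the capacity.
- amulet+blade: length 7+6=13, value 17+20=37
- figurine+blade: length 9+6=15, value 9+20=29
- figurine+amulet: length 9+7=16, value 9+17=26
Best: 37 score.

37 score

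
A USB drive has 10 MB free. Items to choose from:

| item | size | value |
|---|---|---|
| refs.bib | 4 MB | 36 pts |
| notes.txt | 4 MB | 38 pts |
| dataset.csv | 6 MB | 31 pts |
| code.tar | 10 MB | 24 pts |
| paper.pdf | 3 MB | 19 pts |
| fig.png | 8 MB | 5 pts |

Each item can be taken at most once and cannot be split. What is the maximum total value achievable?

Check high-value combinations within 10 MB:
- refs.bib+notes.txt: size 4+4=8, value 36+38=74
- notes.txt+dataset.csv: size 4+6=10, value 38+31=69
- refs.bib+dataset.csv: size 4+6=10, value 36+31=67
- notes.txt+paper.pdf: size 4+3=7, value 38+19=57
- refs.bib+paper.pdf: size 4+3=7, value 36+19=55
Best: 74 pts.

74 pts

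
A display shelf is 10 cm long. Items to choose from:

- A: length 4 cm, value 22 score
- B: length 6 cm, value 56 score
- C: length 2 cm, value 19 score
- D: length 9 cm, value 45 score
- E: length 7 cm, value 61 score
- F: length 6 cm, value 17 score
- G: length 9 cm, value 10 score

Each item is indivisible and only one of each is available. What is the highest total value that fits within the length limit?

Check high-value combinations within 10 cm:
- C+E: length 2+7=9, value 19+61=80
- A+B: length 4+6=10, value 22+56=78
- B+C: length 6+2=8, value 56+19=75
- E: length 7, value 61
Best: 80 score.

80 score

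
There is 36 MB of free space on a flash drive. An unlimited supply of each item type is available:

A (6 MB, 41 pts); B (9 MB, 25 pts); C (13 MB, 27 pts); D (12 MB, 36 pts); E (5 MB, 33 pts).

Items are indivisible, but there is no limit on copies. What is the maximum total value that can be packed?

Best value-per-unit is A at 41/6, and filling with it alone uses size 6×6=36. No mix of the others beats 6×41 = 246.

246 pts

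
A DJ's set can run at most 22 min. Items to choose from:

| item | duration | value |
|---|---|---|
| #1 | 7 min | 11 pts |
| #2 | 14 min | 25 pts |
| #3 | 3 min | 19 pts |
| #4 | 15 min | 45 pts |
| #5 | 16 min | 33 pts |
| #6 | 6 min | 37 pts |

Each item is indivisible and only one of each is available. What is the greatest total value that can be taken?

Check high-value combinations within 22 min:
- #4+#6: duration 15+6=21, value 45+37=82
- #5+#6: duration 16+6=22, value 33+37=70
- #1+#3+#6: duration 7+3+6=16, value 11+19+37=67
Best: 82 pts.

82 pts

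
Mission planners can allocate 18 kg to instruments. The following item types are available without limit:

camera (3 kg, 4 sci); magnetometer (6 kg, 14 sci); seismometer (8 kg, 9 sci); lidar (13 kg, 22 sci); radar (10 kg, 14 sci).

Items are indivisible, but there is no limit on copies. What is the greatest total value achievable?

Best value-per-unit is magnetometer at 14/6, and filling with it alone uses mass 3×6=18. No mix of the others beats 3×14 = 42.

42 sci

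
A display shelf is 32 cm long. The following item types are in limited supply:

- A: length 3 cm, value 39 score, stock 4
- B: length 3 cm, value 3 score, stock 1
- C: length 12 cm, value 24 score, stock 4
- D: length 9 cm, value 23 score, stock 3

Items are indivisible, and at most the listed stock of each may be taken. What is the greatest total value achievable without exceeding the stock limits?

202 score

Best selections within length 32 and stock limits:
- 4×A + 2×D: length 30, value 202
- 4×A + 1×B + 1×C: length 27, value 183
- 4×A + 1×B + 1×D: length 24, value 182
Best: 202 score.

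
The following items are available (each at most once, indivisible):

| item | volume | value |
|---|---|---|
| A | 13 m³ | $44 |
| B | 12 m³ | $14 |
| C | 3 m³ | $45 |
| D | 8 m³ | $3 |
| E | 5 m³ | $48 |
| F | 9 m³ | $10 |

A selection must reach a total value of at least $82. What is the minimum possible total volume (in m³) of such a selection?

8

Subsets with value ≥ 82, sorted by total volume:
- C+E: volume 8, value 93
- C+D+E: volume 16, value 96
Minimum volume: 8 m³.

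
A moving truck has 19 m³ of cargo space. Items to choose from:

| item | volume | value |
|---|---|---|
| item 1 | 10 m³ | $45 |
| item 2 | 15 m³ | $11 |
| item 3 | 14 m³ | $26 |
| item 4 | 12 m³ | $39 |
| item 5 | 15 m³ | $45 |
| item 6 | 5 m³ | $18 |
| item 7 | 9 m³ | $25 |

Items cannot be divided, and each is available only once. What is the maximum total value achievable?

$70

Check high-value combinations within 19 m³:
- item 1+item 7: volume 10+9=19, value 45+25=70
- item 1+item 6: volume 10+5=15, value 45+18=63
- item 4+item 6: volume 12+5=17, value 39+18=57
- item 1: volume 10, value 45
- item 5: volume 15, value 45
Best: $70.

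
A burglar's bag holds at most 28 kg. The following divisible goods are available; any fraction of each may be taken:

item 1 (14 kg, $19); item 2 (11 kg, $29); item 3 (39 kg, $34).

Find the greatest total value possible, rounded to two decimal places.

50.62

Take in order of value per unit:
- item 2 (29/11 per unit): all 11 → value 29, running total 29.00
- item 1 (19/14 per unit): all 14 → value 19, running total 48.00
- item 3 (34/39 per unit): 3 of 39 → value 3×34/39 = 2.6154, running total 50.62
Total 50.62.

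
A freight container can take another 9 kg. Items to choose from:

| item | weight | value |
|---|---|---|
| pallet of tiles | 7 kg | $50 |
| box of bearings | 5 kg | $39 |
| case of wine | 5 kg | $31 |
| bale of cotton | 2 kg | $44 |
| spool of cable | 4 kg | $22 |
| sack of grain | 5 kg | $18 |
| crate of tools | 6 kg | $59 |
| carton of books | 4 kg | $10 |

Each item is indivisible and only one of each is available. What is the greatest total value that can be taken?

$103

This is a 0/1 knapsack; check combinations near the capacity.
- bale of cotton+crate of tools: weight 2+6=8, value 44+59=103
- pallet of tiles+bale of cotton: weight 7+2=9, value 50+44=94
- box of bearings+bale of cotton: weight 5+2=7, value 39+44=83
Best: $103.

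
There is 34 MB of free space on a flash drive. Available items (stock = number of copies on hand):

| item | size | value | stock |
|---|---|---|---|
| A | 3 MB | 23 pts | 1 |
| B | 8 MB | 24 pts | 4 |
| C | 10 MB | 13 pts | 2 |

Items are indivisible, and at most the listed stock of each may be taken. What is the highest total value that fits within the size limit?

96 pts

Top feasible selections:
- 4×B: size 32, value 96
- 1×A + 3×B: size 27, value 95
- 3×B + 1×C: size 34, value 85
- 1×A + 2×B + 1×C: size 29, value 84
Best: 96 pts.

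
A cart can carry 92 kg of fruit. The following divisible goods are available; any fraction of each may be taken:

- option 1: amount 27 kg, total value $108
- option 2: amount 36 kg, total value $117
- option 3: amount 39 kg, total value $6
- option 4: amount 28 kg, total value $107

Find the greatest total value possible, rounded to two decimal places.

Take in order of value per unit:
- option 1 (108/27 per unit): all 27 → value 108, running total 108.00
- option 4 (107/28 per unit): all 28 → value 107, running total 215.00
- option 2 (117/36 per unit): all 36 → value 117, running total 332.00
- option 3 (6/39 per unit): 1 of 39 → value 1×6/39 = 0.1538, running total 332.15
Total 332.15.

332.15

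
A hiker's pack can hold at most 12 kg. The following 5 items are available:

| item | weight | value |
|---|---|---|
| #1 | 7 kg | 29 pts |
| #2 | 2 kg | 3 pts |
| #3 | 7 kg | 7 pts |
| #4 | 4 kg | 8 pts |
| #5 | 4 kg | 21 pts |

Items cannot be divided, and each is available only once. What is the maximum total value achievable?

Check high-value combinations within 12 kg:
- #1+#5: weight 7+4=11, value 29+21=50
- #1+#4: weight 7+4=11, value 29+8=37
- #1+#2: weight 7+2=9, value 29+3=32
Best: 50 pts.

50 pts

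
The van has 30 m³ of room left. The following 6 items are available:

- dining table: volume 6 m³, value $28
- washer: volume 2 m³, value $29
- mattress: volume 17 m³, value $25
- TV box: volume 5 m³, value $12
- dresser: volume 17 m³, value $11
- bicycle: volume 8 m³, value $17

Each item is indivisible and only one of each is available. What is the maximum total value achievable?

This is a 0/1 knapsack; check combinations near the capacity.
- dining table+washer+mattress+TV box: volume 6+2+17+5=30, value 28+29+25+12=94
- dining table+washer+TV box+bicycle: volume 6+2+5+8=21, value 28+29+12+17=86
- dining table+washer+mattress: volume 6+2+17=25, value 28+29+25=82
Best: $94.

$94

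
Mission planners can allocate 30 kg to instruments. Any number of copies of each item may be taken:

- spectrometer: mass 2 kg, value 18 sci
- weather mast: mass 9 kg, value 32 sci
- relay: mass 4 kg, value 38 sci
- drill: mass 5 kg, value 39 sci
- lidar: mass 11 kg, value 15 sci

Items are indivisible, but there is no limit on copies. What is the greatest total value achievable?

Best value-per-unit is relay at 38/4; filling with it alone gives 7×38 = 266.
Optimal mix: 1×spectrometer + 7×relay → mass 30, value 284.

284 sci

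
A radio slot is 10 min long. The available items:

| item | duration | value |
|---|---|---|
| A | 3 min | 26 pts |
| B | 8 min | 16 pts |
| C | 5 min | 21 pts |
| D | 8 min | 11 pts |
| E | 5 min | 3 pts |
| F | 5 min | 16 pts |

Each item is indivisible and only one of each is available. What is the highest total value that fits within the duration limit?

47 pts

Check high-value combinations within 10 min:
- A+C: duration 3+5=8, value 26+21=47
- A+F: duration 3+5=8, value 26+16=42
- C+F: duration 5+5=10, value 21+16=37
- A+E: duration 3+5=8, value 26+3=29
- A: duration 3, value 26
Best: 47 pts.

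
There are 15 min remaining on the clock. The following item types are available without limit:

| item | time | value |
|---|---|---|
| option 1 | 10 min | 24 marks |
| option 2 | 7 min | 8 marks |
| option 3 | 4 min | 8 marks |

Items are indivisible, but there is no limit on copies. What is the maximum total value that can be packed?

32 marks

Best value-per-unit is option 1 at 24/10; filling with it alone gives 1×24 = 24.
Optimal mix: 1×option 1 + 1×option 3 → time 14, value 32.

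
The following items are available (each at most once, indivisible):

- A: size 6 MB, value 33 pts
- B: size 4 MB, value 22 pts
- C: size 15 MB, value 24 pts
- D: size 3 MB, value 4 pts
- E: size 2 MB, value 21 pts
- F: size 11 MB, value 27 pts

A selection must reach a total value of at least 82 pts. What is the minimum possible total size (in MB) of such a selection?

Subsets with value ≥ 82, sorted by total size:
- A+B+F: size 21, value 82
- A+D+E+F: size 22, value 85
- A+B+E+F: size 23, value 103
- A+B+D+F: size 24, value 86
Minimum size: 21 MB.

21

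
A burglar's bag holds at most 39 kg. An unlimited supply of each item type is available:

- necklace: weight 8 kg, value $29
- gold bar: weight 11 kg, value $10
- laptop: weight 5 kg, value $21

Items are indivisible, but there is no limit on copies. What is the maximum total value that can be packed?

$155

Best value-per-unit is laptop at 21/5; filling with it alone gives 7×21 = 147.
Optimal mix: 1×necklace + 6×laptop → weight 38, value 155.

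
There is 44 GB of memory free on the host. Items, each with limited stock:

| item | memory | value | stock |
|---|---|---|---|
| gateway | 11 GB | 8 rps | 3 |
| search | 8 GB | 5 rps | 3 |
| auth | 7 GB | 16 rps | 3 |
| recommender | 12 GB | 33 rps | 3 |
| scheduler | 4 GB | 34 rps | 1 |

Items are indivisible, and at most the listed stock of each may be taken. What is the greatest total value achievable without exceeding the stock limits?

133 rps

Top feasible selections:
- 3×recommender + 1×scheduler: memory 40, value 133
- 2×auth + 2×recommender + 1×scheduler: memory 42, value 132
- 1×search + 1×auth + 2×recommender + 1×scheduler: memory 43, value 121
- 1×auth + 2×recommender + 1×scheduler: memory 35, value 116
Best: 133 rps.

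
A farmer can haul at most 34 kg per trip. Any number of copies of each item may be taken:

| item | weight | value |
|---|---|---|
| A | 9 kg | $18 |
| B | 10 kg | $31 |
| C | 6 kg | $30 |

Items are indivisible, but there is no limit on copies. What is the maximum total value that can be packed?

Best value-per-unit is C at 30/6; filling with it alone gives 5×30 = 150.
Optimal mix: 1×B + 4×C → weight 34, value 151.

$151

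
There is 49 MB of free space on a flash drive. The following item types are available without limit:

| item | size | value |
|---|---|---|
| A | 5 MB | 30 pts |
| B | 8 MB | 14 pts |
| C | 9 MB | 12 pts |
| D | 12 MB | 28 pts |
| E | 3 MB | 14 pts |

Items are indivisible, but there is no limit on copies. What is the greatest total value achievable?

Best value-per-unit is A at 30/5; filling with it alone gives 9×30 = 270.
Optimal mix: 9×A + 1×E → size 48, value 284.

284 pts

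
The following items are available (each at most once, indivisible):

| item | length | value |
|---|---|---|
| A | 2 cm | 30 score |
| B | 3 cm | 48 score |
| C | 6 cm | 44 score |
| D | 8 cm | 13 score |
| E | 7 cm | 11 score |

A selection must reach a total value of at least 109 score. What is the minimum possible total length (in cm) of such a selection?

11

Subsets with value ≥ 109, sorted by total length:
- A+B+C: length 11, value 122
- A+B+C+E: length 18, value 133
- A+B+C+D: length 19, value 135
Minimum length: 11 cm.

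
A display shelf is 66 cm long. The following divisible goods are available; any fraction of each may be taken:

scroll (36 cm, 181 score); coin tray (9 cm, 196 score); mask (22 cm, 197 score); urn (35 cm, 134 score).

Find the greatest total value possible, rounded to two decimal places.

Take in order of value per unit:
- coin tray (196/9 per unit): all 9 → value 196, running total 196.00
- mask (197/22 per unit): all 22 → value 197, running total 393.00
- scroll (181/36 per unit): 35 of 36 → value 35×181/36 = 175.9722, running total 568.97
Total 568.97.

568.97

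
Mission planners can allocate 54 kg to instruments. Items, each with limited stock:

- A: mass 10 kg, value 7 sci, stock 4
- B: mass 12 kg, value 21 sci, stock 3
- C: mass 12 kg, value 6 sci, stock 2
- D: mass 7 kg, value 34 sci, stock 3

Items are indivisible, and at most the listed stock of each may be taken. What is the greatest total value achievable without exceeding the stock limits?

Top feasible selections:
- 2×B + 3×D: mass 45, value 144
- 2×A + 1×B + 3×D: mass 53, value 137
Best: 144 sci.

144 sci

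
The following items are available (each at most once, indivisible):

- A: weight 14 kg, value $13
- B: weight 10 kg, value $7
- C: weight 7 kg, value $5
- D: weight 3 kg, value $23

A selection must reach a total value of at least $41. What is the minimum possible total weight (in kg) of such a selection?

Subsets with value ≥ 41, sorted by total weight:
- A+C+D: weight 24, value 41
- A+B+D: weight 27, value 43
- A+B+C+D: weight 34, value 48
Minimum weight: 24 kg.

24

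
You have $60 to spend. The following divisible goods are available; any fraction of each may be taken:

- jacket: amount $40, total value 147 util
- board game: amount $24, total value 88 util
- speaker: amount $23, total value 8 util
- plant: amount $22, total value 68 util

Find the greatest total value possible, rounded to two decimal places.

220.33

Take in order of value per unit:
- jacket (147/40 per unit): all 40 → value 147, running total 147.00
- board game (88/24 per unit): 20 of 24 → value 20×88/24 = 73.3333, running total 220.33
Total 220.33.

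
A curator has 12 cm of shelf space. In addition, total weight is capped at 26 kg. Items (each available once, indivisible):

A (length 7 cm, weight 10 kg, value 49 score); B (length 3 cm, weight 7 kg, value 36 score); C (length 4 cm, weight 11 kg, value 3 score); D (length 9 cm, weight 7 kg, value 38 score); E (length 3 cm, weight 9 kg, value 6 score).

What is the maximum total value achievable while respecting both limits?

Feasible sets respecting both limits:
- A+B: length 10, weight 17, value 85
- B+D: length 12, weight 14, value 74
- A+E: length 10, weight 19, value 55
Best: 85 score.

85 score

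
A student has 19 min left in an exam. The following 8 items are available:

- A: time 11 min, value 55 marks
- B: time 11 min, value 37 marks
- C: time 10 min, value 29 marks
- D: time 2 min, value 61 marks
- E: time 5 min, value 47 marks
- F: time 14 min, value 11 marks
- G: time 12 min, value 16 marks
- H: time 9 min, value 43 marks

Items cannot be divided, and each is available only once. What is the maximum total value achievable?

163 marks

This is a 0/1 knapsack; check combinations near the capacity.
- A+D+E: time 11+2+5=18, value 55+61+47=163
- D+E+H: time 2+5+9=16, value 61+47+43=151
- B+D+E: time 11+2+5=18, value 37+61+47=145
- C+D+E: time 10+2+5=17, value 29+61+47=137
Best: 163 marks.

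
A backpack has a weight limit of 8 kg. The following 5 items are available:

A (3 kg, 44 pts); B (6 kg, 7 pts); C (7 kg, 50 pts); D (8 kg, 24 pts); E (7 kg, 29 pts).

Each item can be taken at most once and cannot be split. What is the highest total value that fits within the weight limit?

50 pts

Check high-value combinations within 8 kg:
- C: weight 7, value 50
- A: weight 3, value 44
- E: weight 7, value 29
Best: 50 pts.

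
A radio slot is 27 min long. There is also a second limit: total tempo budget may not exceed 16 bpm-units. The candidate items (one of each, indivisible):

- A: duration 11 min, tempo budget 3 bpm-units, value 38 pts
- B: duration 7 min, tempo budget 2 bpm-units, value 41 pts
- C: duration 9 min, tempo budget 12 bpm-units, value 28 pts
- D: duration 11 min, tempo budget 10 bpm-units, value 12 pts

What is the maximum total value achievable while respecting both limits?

Feasible sets respecting both limits:
- A+B: duration 18, tempo budget 5, value 79
- B+C: duration 16, tempo budget 14, value 69
- A+C: duration 20, tempo budget 15, value 66
Best: 79 pts.

79 pts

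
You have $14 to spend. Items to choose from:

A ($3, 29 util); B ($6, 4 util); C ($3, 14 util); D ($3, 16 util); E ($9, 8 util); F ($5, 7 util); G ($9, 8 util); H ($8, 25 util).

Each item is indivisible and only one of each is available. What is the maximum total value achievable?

Check high-value combinations within $14:
- A+D+H: cost 3+3+8=14, value 29+16+25=70
- A+C+H: cost 3+3+8=14, value 29+14+25=68
- A+C+D+F: cost 3+3+3+5=14, value 29+14+16+7=66
- A+C+D: cost 3+3+3=9, value 29+14+16=59
- C+D+H: cost 3+3+8=14, value 14+16+25=55
Best: 70 util.

70 util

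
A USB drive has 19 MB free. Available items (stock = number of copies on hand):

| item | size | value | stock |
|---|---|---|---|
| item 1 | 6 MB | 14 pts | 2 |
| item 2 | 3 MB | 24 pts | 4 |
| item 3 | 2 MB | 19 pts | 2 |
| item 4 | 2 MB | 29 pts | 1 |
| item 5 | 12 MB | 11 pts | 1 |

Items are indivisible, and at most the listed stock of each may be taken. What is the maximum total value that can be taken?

Top feasible selections:
- 4×item 2 + 2×item 3 + 1×item 4: size 18, value 163
- 4×item 2 + 1×item 3 + 1×item 4: size 16, value 144
- 3×item 2 + 2×item 3 + 1×item 4: size 15, value 139
Best: 163 pts.

163 pts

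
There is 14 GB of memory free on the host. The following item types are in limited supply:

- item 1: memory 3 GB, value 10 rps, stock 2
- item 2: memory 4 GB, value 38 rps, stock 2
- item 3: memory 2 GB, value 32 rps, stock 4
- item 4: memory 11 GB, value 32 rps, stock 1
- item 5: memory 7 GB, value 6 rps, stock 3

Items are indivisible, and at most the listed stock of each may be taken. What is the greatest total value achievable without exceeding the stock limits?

Top feasible selections:
- 2×item 2 + 3×item 3: memory 14, value 172
- 1×item 2 + 4×item 3: memory 12, value 166
Best: 172 rps.

172 rps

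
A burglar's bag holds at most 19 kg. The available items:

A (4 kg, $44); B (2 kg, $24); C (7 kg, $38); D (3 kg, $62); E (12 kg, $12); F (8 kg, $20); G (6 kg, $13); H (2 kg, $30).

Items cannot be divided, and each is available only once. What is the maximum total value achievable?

$198

Check high-value combinations within 19 kg:
- A+B+C+D+H: weight 4+2+7+3+2=18, value 44+24+38+62+30=198
- A+B+D+F+H: weight 4+2+3+8+2=19, value 44+24+62+20+30=180
- A+C+D+H: weight 4+7+3+2=16, value 44+38+62+30=174
- A+B+D+G+H: weight 4+2+3+6+2=17, value 44+24+62+13+30=173
- A+B+C+D: weight 4+2+7+3=16, value 44+24+38+62=168
Best: $198.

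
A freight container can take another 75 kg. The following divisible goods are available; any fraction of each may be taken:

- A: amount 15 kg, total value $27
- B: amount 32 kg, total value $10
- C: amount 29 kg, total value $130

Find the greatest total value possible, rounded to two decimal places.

166.69

Take in order of value per unit:
- C (130/29 per unit): all 29 → value 130, running total 130.00
- A (27/15 per unit): all 15 → value 27, running total 157.00
- B (10/32 per unit): 31 of 32 → value 31×10/32 = 9.6875, running total 166.69
Total 166.69.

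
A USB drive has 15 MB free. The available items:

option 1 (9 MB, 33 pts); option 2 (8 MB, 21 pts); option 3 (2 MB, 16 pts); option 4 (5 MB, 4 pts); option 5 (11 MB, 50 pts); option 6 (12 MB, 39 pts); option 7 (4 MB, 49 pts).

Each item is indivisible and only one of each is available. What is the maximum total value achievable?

99 pts

Check high-value combinations within 15 MB:
- option 5+option 7: size 11+4=15, value 50+49=99
- option 1+option 3+option 7: size 9+2+4=15, value 33+16+49=98
- option 2+option 3+option 7: size 8+2+4=14, value 21+16+49=86
- option 1+option 7: size 9+4=13, value 33+49=82
Best: 99 pts.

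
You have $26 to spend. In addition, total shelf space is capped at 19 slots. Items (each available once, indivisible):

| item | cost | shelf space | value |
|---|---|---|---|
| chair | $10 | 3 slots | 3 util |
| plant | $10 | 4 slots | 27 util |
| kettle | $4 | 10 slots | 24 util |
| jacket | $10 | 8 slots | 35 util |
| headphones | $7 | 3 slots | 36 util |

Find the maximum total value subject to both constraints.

Feasible sets respecting both limits:
- plant+kettle+headphones: cost 21, shelf space 17, value 87
- jacket+headphones: cost 17, shelf space 11, value 71
- plant+headphones: cost 17, shelf space 7, value 63
Best: 87 util.

87 util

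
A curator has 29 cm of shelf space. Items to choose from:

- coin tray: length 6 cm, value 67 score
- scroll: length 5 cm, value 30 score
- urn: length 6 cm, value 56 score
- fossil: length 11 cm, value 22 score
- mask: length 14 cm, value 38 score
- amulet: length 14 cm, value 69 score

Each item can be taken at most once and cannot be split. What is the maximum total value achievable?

This is a 0/1 knapsack; check combinations near the capacity.
- coin tray+urn+amulet: length 6+6+14=26, value 67+56+69=192
- coin tray+scroll+urn+fossil: length 6+5+6+11=28, value 67+30+56+22=175
- coin tray+scroll+amulet: length 6+5+14=25, value 67+30+69=166
- coin tray+urn+mask: length 6+6+14=26, value 67+56+38=161
- scroll+urn+amulet: length 5+6+14=25, value 30+56+69=155
Best: 192 score.

192 score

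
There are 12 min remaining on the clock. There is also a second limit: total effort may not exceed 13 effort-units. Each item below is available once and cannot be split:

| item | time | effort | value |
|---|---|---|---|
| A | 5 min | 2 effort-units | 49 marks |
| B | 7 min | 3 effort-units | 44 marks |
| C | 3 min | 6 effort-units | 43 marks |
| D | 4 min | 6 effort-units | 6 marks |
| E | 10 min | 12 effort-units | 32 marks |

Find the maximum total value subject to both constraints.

Feasible sets respecting both limits:
- A+B: time 12, effort 5, value 93
- A+C: time 8, effort 8, value 92
- B+C: time 10, effort 9, value 87
Best: 93 marks.

93 marks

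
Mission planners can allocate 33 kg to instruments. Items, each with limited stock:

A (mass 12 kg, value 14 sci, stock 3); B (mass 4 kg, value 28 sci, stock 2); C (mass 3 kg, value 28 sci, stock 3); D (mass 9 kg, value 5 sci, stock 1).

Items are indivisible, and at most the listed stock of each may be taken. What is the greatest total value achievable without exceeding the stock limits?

154 sci

Best selections within mass 33 and stock limits:
- 1×A + 2×B + 3×C: mass 29, value 154
- 2×B + 3×C + 1×D: mass 26, value 145
Best: 154 sci.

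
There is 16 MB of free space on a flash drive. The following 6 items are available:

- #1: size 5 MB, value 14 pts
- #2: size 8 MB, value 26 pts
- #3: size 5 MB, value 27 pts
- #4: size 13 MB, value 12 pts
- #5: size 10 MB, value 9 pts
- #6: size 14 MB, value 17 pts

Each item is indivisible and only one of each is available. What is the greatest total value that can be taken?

This is a 0/1 knapsack; check combinations near the capacity.
- #2+#3: size 8+5=13, value 26+27=53
- #1+#3: size 5+5=10, value 14+27=41
- #1+#2: size 5+8=13, value 14+26=40
- #3+#5: size 5+10=15, value 27+9=36
Best: 53 pts.

53 pts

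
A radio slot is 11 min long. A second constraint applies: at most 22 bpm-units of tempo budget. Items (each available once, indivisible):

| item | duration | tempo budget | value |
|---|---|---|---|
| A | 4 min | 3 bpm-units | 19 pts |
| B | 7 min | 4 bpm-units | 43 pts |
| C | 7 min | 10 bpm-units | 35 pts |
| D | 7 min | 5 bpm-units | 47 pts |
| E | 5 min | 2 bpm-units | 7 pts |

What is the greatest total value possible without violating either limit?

Feasible sets respecting both limits:
- A+D: duration 11, tempo budget 8, value 66
- A+B: duration 11, tempo budget 7, value 62
- A+C: duration 11, tempo budget 13, value 54
- D: duration 7, tempo budget 5, value 47
Best: 66 pts.

66 pts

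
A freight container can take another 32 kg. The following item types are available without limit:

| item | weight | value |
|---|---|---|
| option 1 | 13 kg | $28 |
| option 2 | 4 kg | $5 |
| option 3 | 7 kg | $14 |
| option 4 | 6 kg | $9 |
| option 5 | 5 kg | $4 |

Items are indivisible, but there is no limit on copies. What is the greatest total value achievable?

$65

Best value-per-unit is option 1 at 28/13; filling with it alone gives 2×28 = 56.
Optimal mix: 2×option 1 + 1×option 4 → weight 32, value 65.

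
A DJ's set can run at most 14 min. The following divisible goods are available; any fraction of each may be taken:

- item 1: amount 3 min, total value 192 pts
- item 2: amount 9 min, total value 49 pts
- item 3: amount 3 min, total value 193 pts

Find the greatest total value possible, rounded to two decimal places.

428.56

Take in order of value per unit:
- item 3 (193/3 per unit): all 3 → value 193, running total 193.00
- item 1 (192/3 per unit): all 3 → value 192, running total 385.00
- item 2 (49/9 per unit): 8 of 9 → value 8×49/9 = 43.5556, running total 428.56
Total 428.56.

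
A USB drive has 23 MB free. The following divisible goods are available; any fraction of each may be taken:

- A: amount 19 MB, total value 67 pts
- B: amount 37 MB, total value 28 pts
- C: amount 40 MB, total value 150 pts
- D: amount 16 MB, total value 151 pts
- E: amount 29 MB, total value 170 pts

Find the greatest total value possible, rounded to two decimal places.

192.03

Take in order of value per unit:
- D (151/16 per unit): all 16 → value 151, running total 151.00
- E (170/29 per unit): 7 of 29 → value 7×170/29 = 41.0345, running total 192.03
Total 192.03.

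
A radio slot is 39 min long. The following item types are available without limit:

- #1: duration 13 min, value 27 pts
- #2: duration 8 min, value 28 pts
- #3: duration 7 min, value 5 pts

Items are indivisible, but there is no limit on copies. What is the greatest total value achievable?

Best value-per-unit is #2 at 28/8; filling with it alone gives 4×28 = 112.
Optimal mix: 4×#2 + 1×#3 → duration 39, value 117.

117 pts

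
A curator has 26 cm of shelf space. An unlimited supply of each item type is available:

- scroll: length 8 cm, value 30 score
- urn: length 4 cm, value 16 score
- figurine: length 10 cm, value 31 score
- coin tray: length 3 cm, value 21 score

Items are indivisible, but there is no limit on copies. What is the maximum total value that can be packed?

168 score

Best value-per-unit is coin tray at 21/3, and filling with it alone uses length 8×3=24. No mix of the others beats 8×21 = 168.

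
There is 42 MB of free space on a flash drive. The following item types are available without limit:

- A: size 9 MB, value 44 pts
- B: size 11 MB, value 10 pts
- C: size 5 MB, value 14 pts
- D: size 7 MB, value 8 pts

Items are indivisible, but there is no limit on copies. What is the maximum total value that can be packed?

190 pts

Best value-per-unit is A at 44/9; filling with it alone gives 4×44 = 176.
Optimal mix: 4×A + 1×C → size 41, value 190.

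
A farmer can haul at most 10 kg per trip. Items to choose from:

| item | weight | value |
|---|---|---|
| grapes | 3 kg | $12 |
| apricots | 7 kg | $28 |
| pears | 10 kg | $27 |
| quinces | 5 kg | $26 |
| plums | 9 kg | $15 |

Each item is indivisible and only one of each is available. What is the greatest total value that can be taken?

$40

This is a 0/1 knapsack; check combinations near the capacity.
- grapes+apricots: weight 3+7=10, value 12+28=40
- grapes+quinces: weight 3+5=8, value 12+26=38
- apricots: weight 7, value 28
- pears: weight 10, value 27
- quinces: weight 5, value 26
Best: $40.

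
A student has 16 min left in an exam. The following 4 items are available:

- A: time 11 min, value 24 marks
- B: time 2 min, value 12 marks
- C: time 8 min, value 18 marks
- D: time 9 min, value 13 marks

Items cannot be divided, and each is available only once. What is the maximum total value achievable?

36 marks

Check high-value combinations within 16 min:
- A+B: time 11+2=13, value 24+12=36
- B+C: time 2+8=10, value 12+18=30
- B+D: time 2+9=11, value 12+13=25
Best: 36 marks.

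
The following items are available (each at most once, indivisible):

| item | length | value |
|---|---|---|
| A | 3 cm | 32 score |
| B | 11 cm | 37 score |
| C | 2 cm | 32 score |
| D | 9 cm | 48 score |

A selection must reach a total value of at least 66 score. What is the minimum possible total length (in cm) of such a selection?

11

Subsets with value ≥ 66, sorted by total length:
- C+D: length 11, value 80
- A+D: length 12, value 80
- B+C: length 13, value 69
- A+C+D: length 14, value 112
Minimum length: 11 cm.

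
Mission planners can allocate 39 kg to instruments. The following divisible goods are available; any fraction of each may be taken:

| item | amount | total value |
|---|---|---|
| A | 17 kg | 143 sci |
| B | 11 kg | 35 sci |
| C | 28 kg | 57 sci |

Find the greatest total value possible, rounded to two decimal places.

200.39

Take in order of value per unit:
- A (143/17 per unit): all 17 → value 143, running total 143.00
- B (35/11 per unit): all 11 → value 35, running total 178.00
- C (57/28 per unit): 11 of 28 → value 11×57/28 = 22.3929, running total 200.39
Total 200.39.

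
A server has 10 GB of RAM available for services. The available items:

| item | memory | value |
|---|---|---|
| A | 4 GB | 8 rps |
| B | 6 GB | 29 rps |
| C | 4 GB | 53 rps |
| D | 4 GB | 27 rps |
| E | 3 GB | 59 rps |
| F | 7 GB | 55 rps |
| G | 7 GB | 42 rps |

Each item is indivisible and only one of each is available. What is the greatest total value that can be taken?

114 rps

Check high-value combinations within 10 GB:
- E+F: memory 3+7=10, value 59+55=114
- C+E: memory 4+3=7, value 53+59=112
- E+G: memory 3+7=10, value 59+42=101
- B+E: memory 6+3=9, value 29+59=88
Best: 114 rps.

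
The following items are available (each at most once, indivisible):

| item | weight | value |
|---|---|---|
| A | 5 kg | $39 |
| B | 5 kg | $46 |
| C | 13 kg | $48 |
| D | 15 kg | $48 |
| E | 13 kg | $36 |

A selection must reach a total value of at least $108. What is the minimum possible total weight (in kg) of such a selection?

Subsets with value ≥ 108, sorted by total weight:
- A+B+C: weight 23, value 133
- A+B+E: weight 23, value 121
- A+B+D: weight 25, value 133
Minimum weight: 23 kg.

23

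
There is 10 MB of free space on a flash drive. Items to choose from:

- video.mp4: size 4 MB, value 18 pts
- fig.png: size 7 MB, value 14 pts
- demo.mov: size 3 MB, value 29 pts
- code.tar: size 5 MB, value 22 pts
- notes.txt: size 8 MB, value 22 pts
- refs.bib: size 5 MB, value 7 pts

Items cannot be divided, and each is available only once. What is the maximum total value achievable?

Check high-value combinations within 10 MB:
- demo.mov+code.tar: size 3+5=8, value 29+22=51
- video.mp4+demo.mov: size 4+3=7, value 18+29=47
- fig.png+demo.mov: size 7+3=10, value 14+29=43
- video.mp4+code.tar: size 4+5=9, value 18+22=40
Best: 51 pts.

51 pts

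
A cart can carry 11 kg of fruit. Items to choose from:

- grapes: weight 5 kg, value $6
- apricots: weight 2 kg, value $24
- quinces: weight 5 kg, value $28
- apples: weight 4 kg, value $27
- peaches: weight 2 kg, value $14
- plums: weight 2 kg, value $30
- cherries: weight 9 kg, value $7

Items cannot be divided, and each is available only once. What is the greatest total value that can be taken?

$96

Check high-value combinations within 11 kg:
- apricots+quinces+peaches+plums: weight 2+5+2+2=11, value 24+28+14+30=96
- apricots+apples+peaches+plums: weight 2+4+2+2=10, value 24+27+14+30=95
- quinces+apples+plums: weight 5+4+2=11, value 28+27+30=85
- apricots+quinces+plums: weight 2+5+2=9, value 24+28+30=82
- apricots+apples+plums: weight 2+4+2=8, value 24+27+30=81
Best: $96.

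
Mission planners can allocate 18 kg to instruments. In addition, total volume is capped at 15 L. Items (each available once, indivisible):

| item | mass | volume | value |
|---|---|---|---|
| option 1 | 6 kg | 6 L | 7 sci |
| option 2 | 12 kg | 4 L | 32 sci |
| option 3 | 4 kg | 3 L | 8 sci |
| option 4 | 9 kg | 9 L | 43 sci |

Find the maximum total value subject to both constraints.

51 sci

Feasible sets respecting both limits:
- option 3+option 4: mass 13, volume 12, value 51
- option 1+option 4: mass 15, volume 15, value 50
- option 4: mass 9, volume 9, value 43
Best: 51 sci.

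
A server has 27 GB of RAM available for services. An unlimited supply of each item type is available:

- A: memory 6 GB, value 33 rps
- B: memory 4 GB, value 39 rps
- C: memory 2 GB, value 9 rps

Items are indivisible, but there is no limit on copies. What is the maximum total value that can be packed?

243 rps

Best value-per-unit is B at 39/4; filling with it alone gives 6×39 = 234.
Optimal mix: 6×B + 1×C → memory 26, value 243.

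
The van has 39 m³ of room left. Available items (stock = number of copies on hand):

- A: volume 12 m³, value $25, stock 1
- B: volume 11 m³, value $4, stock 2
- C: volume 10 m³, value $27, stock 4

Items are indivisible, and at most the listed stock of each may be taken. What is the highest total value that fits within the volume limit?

$81

Top feasible selections:
- 3×C: volume 30, value 81
- 1×A + 2×C: volume 32, value 79
Best: $81.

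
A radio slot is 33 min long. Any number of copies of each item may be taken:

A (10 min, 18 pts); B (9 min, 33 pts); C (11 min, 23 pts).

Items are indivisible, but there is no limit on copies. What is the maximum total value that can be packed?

Best value-per-unit is B at 33/9, and filling with it alone uses duration 3×9=27. No mix of the others beats 3×33 = 99.

99 pts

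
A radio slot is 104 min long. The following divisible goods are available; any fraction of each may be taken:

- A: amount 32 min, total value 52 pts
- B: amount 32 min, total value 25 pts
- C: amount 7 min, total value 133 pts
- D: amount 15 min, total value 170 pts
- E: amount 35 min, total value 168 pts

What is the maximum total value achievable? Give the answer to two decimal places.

Take in order of value per unit:
- C (133/7 per unit): all 7 → value 133, running total 133.00
- D (170/15 per unit): all 15 → value 170, running total 303.00
- E (168/35 per unit): all 35 → value 168, running total 471.00
- A (52/32 per unit): all 32 → value 52, running total 523.00
- B (25/32 per unit): 15 of 32 → value 15×25/32 = 11.7188, running total 534.72
Total 534.72.

534.72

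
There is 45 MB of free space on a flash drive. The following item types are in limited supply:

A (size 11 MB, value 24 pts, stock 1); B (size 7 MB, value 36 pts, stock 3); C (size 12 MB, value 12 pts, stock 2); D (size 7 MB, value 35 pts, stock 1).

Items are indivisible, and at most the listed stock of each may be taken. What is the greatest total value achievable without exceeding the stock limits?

Best selections within size 45 and stock limits:
- 1×A + 3×B + 1×D: size 39, value 167
- 3×B + 1×C + 1×D: size 40, value 155
- 1×A + 3×B + 1×C: size 44, value 144
- 3×B + 1×D: size 28, value 143
Best: 167 pts.

167 pts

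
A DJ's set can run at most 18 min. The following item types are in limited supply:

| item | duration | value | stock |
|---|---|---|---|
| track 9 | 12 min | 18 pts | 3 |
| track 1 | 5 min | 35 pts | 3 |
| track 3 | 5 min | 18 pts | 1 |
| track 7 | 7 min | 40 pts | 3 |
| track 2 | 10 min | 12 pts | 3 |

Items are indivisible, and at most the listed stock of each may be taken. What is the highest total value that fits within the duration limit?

110 pts

Best selections within duration 18 and stock limits:
- 2×track 1 + 1×track 7: duration 17, value 110
- 3×track 1: duration 15, value 105
Best: 110 pts.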